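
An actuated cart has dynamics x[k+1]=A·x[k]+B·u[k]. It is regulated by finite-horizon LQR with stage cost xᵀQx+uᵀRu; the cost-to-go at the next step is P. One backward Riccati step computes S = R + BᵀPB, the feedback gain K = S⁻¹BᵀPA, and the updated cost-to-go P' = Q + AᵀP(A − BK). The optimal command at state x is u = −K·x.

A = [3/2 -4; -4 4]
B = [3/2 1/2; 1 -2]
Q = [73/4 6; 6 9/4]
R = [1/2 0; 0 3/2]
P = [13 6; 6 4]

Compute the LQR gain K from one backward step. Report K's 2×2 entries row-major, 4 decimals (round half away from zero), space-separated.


0.1276 -1.4824 1.5361 -2.0162

BᵀP = [25.5000 13.0000; -5.5000 -5.0000]
S = R + BᵀPB = [1/2 0; 0 3/2] + [51.2500 -13.2500; -13.2500 7.2500] = [51.7500 -13.2500; -13.2500 8.7500]
BᵀPA = [-13.7500 -50.0000; 11.7500 2.0000]
K = S⁻¹·BᵀPA = [0.1276 -1.4824; 1.5361 -2.0162]
A−BK = [0.5406 -0.7683; -1.0555 1.4500]
AᵀP(A−BK) = [4.9556 -6.6925; -6.6925 9.9116]
P' = Q + AᵀP(A−BK) = [23.2056 -0.6925; -0.6925 12.1616]
tr(P') = 35.3672


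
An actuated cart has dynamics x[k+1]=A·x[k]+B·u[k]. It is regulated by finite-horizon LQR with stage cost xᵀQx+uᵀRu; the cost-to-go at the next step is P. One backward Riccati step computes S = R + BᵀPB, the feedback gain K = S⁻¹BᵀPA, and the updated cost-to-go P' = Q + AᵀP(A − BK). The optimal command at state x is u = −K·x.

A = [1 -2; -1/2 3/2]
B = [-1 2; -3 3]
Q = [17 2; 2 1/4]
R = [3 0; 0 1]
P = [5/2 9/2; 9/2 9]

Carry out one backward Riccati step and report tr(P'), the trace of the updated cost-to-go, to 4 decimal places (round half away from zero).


BᵀP = [-16.0000 -31.5000; 18.5000 36.0000]
S = R + BᵀPB = [3 0; 0 1] + [110.5000 -126.5000; -126.5000 145.0000] = [113.5000 -126.5000; -126.5000 146.0000]
BᵀPA = [-0.2500 -15.2500; 0.5000 17.0000]
K = S⁻¹·BᵀPA = [0.0470 -0.1336; 0.0442 0.0007]
A−BK = [0.9587 -2.1349; -0.4914 1.0971]
AᵀP(A−BK) = [0.2397 -0.5337; -0.5337 1.2010]
P' = Q + AᵀP(A−BK) = [17.2397 1.4663; 1.4663 1.4510]
tr(P') = 18.6907

18.6907


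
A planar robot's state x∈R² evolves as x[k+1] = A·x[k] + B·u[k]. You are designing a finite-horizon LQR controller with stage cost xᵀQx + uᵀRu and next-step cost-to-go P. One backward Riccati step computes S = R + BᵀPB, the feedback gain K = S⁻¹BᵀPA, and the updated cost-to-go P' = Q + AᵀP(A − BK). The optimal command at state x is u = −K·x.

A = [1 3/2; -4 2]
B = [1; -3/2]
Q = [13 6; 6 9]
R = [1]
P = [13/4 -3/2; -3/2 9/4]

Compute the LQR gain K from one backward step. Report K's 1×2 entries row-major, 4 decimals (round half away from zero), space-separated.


1.8100 -0.1086

BᵀP = [5.5000 -4.8750]
S = R + BᵀPB = [1] + [12.8125] = [13.8125]
BᵀPA = [25.0000 -1.5000]
K = S⁻¹·BᵀPA = [1.8100 -0.1086]
A−BK = [-0.8100 1.6086; -1.2851 1.8371]
AᵀP(A−BK) = [6.0011 -4.4101; -4.4101 7.1496]
P' = Q + AᵀP(A−BK) = [19.0011 1.5899; 1.5899 16.1496]
tr(P') = 35.1507


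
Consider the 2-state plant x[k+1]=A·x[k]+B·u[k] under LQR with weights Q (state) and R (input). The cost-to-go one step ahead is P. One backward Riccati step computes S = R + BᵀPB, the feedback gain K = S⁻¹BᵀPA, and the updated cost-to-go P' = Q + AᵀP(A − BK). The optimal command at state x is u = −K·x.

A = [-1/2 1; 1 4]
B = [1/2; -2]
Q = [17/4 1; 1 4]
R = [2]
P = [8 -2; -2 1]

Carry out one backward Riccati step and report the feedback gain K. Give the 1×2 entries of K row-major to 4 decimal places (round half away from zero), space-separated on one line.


-0.5833 -0.3333

BᵀP = [8.0000 -3.0000]
S = R + BᵀPB = [2] + [10.0000] = [12.0000]
BᵀPA = [-7.0000 -4.0000]
K = S⁻¹·BᵀPA = [-0.5833 -0.3333]
A−BK = [-0.2083 1.1667; -0.1667 3.3333]
AᵀP(A−BK) = [0.9167 -0.3333; -0.3333 6.6667]
P' = Q + AᵀP(A−BK) = [5.1667 0.6667; 0.6667 10.6667]
tr(P') = 15.8333


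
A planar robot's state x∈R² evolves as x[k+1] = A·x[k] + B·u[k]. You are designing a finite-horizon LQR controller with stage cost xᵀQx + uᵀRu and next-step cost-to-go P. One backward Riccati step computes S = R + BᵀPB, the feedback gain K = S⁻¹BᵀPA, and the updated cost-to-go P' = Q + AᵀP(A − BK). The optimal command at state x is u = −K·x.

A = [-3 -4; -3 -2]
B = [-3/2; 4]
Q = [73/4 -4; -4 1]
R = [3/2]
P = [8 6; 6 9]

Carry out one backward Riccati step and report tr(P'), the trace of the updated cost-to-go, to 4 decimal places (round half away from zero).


276.9385

BᵀP = [12.0000 27.0000]
S = R + BᵀPB = [3/2] + [90.0000] = [91.5000]
BᵀPA = [-117.0000 -102.0000]
K = S⁻¹·BᵀPA = [-1.2787 -1.1148]
A−BK = [-4.9180 -5.6721; 2.1148 2.4590]
AᵀP(A−BK) = [111.3934 127.5738; 127.5738 146.2951]
P' = Q + AᵀP(A−BK) = [129.6434 123.5738; 123.5738 147.2951]
tr(P') = 276.9385


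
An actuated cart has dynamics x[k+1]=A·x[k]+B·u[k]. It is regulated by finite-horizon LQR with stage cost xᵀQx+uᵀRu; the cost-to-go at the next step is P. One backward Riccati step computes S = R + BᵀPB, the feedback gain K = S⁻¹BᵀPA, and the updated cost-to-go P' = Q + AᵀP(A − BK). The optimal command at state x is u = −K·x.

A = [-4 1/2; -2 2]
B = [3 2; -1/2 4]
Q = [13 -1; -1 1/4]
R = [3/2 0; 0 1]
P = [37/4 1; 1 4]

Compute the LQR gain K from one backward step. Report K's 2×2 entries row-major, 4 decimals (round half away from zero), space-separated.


-0.9030 -0.1451 -0.6201 0.4724

BᵀP = [27.2500 1.0000; 22.5000 18.0000]
S = R + BᵀPB = [3/2 0; 0 1] + [81.2500 58.5000; 58.5000 117.0000] = [82.7500 58.5000; 58.5000 118.0000]
BᵀPA = [-111.0000 15.6250; -126.0000 47.2500]
K = S⁻¹·BᵀPA = [-0.9030 -0.1451; -0.6201 0.4724]
A−BK = [-0.0508 -0.0094; 0.0290 0.0380]
AᵀP(A−BK) = [1.6319 -0.0898; -0.0898 0.2606]
P' = Q + AᵀP(A−BK) = [14.6319 -1.0898; -1.0898 0.5106]
tr(P') = 15.1425


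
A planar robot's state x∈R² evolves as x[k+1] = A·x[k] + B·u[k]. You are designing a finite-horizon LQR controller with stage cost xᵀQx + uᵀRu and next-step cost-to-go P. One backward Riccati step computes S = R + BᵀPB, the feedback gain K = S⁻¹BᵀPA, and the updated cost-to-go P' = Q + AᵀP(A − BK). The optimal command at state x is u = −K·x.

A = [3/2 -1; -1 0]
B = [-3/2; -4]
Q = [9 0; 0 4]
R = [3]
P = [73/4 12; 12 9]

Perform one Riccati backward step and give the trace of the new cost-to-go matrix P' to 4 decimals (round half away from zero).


BᵀP = [-75.3750 -54.0000]
S = R + BᵀPB = [3] + [329.0625] = [332.0625]
BᵀPA = [-59.0625 75.3750]
K = S⁻¹·BᵀPA = [-0.1779 0.2270]
A−BK = [1.2332 -0.6595; -1.7115 0.9080]
AᵀP(A−BK) = [3.5573 -1.9684; -1.9684 1.1406]
P' = Q + AᵀP(A−BK) = [12.5573 -1.9684; -1.9684 5.1406]
tr(P') = 17.6979

17.6979


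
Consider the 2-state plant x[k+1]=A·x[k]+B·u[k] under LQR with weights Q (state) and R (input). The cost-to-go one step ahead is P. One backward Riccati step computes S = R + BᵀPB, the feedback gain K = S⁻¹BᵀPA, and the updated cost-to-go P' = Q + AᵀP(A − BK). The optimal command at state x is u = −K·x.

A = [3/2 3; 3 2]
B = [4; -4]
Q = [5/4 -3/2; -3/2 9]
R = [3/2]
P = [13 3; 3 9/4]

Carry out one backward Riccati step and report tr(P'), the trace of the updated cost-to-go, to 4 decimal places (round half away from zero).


BᵀP = [40.0000 3.0000]
S = R + BᵀPB = [3/2] + [148.0000] = [149.5000]
BᵀPA = [69.0000 126.0000]
K = S⁻¹·BᵀPA = [0.4615 0.8428]
A−BK = [-0.3462 -0.3712; 4.8462 5.3712]
AᵀP(A−BK) = [44.6538 49.8462; 49.8462 55.8060]
P' = Q + AᵀP(A−BK) = [45.9038 48.3462; 48.3462 64.8060]
tr(P') = 110.7099

110.7099


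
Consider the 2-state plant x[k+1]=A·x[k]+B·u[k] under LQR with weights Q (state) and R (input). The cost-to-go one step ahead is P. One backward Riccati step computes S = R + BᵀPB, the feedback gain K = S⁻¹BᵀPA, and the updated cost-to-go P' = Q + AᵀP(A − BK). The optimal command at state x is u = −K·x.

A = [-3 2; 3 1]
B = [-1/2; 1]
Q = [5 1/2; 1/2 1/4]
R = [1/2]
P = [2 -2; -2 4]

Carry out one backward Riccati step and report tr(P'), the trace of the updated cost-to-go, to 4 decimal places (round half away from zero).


16.8214

BᵀP = [-3.0000 5.0000]
S = R + BᵀPB = [1/2] + [6.5000] = [7.0000]
BᵀPA = [24.0000 -1.0000]
K = S⁻¹·BᵀPA = [3.4286 -0.1429]
A−BK = [-1.2857 1.9286; -0.4286 1.1429]
AᵀP(A−BK) = [7.7143 -2.5714; -2.5714 3.8571]
P' = Q + AᵀP(A−BK) = [12.7143 -2.0714; -2.0714 4.1071]
tr(P') = 16.8214


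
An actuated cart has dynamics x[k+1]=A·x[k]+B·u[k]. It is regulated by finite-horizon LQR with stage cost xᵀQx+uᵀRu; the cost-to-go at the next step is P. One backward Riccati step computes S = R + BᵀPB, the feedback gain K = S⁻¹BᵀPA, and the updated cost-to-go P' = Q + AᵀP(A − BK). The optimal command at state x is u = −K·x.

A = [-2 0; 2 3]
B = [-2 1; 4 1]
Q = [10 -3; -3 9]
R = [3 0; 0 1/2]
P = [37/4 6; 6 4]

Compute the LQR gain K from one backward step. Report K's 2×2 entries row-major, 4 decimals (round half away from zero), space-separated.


BᵀP = [5.5000 4.0000; 15.2500 10.0000]
S = R + BᵀPB = [3 0; 0 1/2] + [5.0000 9.5000; 9.5000 25.2500] = [8.0000 9.5000; 9.5000 25.7500]
BᵀPA = [-3.0000 12.0000; -10.5000 30.0000]
K = S⁻¹·BᵀPA = [0.1944 0.2073; -0.4795 1.0886]
A−BK = [-1.1317 -0.6739; 1.7019 1.0821]
AᵀP(A−BK) = [0.5486 0.0518; 0.0518 0.8553]
P' = Q + AᵀP(A−BK) = [10.5486 -2.9482; -2.9482 9.8553]
tr(P') = 20.4039

0.1944 0.2073 -0.4795 1.0886


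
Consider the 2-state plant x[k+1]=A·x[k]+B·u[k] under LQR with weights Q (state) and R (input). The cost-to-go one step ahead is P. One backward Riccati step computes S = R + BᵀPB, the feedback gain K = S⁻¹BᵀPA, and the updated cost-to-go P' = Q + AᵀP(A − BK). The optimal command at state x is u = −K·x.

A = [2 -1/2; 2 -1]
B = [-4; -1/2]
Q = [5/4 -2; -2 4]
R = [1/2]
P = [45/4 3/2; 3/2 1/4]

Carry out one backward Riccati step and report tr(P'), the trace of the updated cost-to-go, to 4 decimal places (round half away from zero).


5.6078

BᵀP = [-45.7500 -6.1250]
S = R + BᵀPB = [1/2] + [186.0625] = [186.5625]
BᵀPA = [-103.7500 29.0000]
K = S⁻¹·BᵀPA = [-0.5561 0.1554]
A−BK = [-0.2245 0.1218; 1.7219 -0.9223]
AᵀP(A−BK) = [0.3032 -0.1227; -0.1227 0.0546]
P' = Q + AᵀP(A−BK) = [1.5532 -2.1227; -2.1227 4.0546]
tr(P') = 5.6078


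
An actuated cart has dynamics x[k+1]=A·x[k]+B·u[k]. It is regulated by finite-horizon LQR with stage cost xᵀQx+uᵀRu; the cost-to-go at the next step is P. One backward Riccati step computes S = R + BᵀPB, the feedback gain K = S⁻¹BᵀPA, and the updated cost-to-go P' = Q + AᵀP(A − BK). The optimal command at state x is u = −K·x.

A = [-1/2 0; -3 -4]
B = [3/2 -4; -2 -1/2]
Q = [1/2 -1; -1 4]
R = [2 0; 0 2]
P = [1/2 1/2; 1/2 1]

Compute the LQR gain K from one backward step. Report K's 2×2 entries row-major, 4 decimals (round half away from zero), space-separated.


0.6985 0.9396 0.6114 0.6917

BᵀP = [-0.2500 -1.2500; -2.2500 -2.5000]
S = R + BᵀPB = [2 0; 0 2] + [2.1250 1.6250; 1.6250 10.2500] = [4.1250 1.6250; 1.6250 12.2500]
BᵀPA = [3.8750 5.0000; 8.6250 10.0000]
K = S⁻¹·BᵀPA = [0.6985 0.9396; 0.6114 0.6917]
A−BK = [0.8979 1.3573; -1.2972 -1.7749]
AᵀP(A−BK) = [2.6447 3.3931; 3.3931 4.3850]
P' = Q + AᵀP(A−BK) = [3.1447 2.3931; 2.3931 8.3850]
tr(P') = 11.5297


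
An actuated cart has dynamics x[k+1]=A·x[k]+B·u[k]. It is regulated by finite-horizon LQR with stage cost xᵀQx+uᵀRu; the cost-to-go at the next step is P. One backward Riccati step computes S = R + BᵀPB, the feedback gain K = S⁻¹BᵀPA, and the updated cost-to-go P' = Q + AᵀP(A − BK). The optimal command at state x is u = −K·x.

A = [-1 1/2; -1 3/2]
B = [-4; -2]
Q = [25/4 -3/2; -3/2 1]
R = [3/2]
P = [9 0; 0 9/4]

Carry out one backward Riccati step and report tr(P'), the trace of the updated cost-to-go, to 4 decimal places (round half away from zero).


11.2312

BᵀP = [-36.0000 -4.5000]
S = R + BᵀPB = [3/2] + [153.0000] = [154.5000]
BᵀPA = [40.5000 -24.7500]
K = S⁻¹·BᵀPA = [0.2621 -0.1602]
A−BK = [0.0485 -0.1408; -0.4757 1.1796]
AᵀP(A−BK) = [0.6335 -1.3871; -1.3871 3.3477]
P' = Q + AᵀP(A−BK) = [6.8835 -2.8871; -2.8871 4.3477]
tr(P') = 11.2312


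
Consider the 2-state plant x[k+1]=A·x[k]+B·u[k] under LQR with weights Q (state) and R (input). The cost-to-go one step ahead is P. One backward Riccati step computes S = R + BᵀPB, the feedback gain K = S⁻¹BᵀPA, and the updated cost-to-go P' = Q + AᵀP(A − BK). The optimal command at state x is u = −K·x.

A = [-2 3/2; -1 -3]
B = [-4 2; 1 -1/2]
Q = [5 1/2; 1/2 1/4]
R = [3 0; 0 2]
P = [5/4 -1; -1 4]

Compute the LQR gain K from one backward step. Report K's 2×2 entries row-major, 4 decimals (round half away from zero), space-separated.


BᵀP = [-6.0000 8.0000; 3.0000 -4.0000]
S = R + BᵀPB = [3 0; 0 2] + [32.0000 -16.0000; -16.0000 8.0000] = [35.0000 -16.0000; -16.0000 10.0000]
BᵀPA = [4.0000 -33.0000; -2.0000 16.5000]
K = S⁻¹·BᵀPA = [0.0851 -0.7021; -0.0638 0.5266]
A−BK = [-1.5319 -2.3617; -1.1170 -2.0346]
AᵀP(A−BK) = [4.5319 7.6117; 7.6117 15.9535]
P' = Q + AᵀP(A−BK) = [9.5319 8.1117; 8.1117 16.2035]
tr(P') = 25.7354

0.0851 -0.7021 -0.0638 0.5266


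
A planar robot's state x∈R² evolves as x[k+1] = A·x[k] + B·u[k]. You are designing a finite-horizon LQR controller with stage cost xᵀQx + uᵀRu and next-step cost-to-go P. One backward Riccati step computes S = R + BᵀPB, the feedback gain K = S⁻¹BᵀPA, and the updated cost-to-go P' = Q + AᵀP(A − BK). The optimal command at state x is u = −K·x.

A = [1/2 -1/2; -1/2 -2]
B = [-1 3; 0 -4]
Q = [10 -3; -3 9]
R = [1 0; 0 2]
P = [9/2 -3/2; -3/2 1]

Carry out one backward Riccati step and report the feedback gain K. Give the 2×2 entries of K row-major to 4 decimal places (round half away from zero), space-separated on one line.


-0.0753 0.5054 0.1326 0.1810

BᵀP = [-4.5000 1.5000; 19.5000 -8.5000]
S = R + BᵀPB = [1 0; 0 2] + [4.5000 -19.5000; -19.5000 92.5000] = [5.5000 -19.5000; -19.5000 94.5000]
BᵀPA = [-3.0000 -0.7500; 14.0000 7.2500]
K = S⁻¹·BᵀPA = [-0.0753 0.5054; 0.1326 0.1810]
A−BK = [0.0269 -0.5376; 0.0305 -1.2760]
AᵀP(A−BK) = [0.0426 -0.0179; -0.0179 1.1918]
P' = Q + AᵀP(A−BK) = [10.0426 -3.0179; -3.0179 10.1918]
tr(P') = 20.2343


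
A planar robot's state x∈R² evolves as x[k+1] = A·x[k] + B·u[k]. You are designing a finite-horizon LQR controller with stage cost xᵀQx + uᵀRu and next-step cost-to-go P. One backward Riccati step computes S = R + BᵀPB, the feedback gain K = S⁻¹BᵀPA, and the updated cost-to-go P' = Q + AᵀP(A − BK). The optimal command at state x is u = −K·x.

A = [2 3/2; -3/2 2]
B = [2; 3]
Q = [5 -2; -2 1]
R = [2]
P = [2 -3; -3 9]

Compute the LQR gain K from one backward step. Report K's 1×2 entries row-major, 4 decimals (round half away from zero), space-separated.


BᵀP = [-5.0000 21.0000]
S = R + BᵀPB = [2] + [53.0000] = [55.0000]
BᵀPA = [-41.5000 34.5000]
K = S⁻¹·BᵀPA = [-0.7545 0.6273]
A−BK = [3.5091 0.2455; 0.7636 0.1182]
AᵀP(A−BK) = [14.9364 -0.2182; -0.2182 0.8591]
P' = Q + AᵀP(A−BK) = [19.9364 -2.2182; -2.2182 1.8591]
tr(P') = 21.7955

-0.7545 0.6273


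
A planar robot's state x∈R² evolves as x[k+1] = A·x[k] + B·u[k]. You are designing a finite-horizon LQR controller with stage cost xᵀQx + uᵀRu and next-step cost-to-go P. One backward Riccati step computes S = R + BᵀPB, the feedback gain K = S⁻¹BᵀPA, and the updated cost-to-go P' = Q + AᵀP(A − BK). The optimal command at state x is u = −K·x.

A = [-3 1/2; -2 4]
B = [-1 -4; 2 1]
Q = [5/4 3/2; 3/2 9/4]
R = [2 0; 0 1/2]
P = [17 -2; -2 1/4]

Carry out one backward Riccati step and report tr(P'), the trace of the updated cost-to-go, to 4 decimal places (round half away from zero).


BᵀP = [-21.0000 2.5000; -70.0000 8.2500]
S = R + BᵀPB = [2 0; 0 1/2] + [26.0000 86.5000; 86.5000 288.2500] = [28.0000 86.5000; 86.5000 288.7500]
BᵀPA = [58.0000 -0.5000; 193.5000 -2.0000]
K = S⁻¹·BᵀPA = [0.0162 0.0475; 0.6653 -0.0212]
A−BK = [-0.3227 0.4629; -2.6976 3.9262]
AᵀP(A−BK) = [0.3293 -0.1613; -0.1613 0.2314]
P' = Q + AᵀP(A−BK) = [1.5793 1.3387; 1.3387 2.4814]
tr(P') = 4.0608

4.0608


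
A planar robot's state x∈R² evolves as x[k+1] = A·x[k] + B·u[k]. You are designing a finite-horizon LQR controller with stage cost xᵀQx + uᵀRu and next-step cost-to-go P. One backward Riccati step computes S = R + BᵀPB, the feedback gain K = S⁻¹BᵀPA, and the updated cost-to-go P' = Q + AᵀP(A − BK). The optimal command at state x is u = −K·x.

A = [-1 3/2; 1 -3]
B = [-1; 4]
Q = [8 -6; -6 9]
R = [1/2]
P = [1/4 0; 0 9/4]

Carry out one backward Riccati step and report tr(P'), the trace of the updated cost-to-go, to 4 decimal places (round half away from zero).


BᵀP = [-0.2500 9.0000]
S = R + BᵀPB = [1/2] + [36.2500] = [36.7500]
BᵀPA = [9.2500 -27.3750]
K = S⁻¹·BᵀPA = [0.2517 -0.7449]
A−BK = [-0.7483 0.7551; -0.0068 -0.0204]
AᵀP(A−BK) = [0.1718 -0.2347; -0.2347 0.4209]
P' = Q + AᵀP(A−BK) = [8.1718 -6.2347; -6.2347 9.4209]
tr(P') = 17.5927

17.5927


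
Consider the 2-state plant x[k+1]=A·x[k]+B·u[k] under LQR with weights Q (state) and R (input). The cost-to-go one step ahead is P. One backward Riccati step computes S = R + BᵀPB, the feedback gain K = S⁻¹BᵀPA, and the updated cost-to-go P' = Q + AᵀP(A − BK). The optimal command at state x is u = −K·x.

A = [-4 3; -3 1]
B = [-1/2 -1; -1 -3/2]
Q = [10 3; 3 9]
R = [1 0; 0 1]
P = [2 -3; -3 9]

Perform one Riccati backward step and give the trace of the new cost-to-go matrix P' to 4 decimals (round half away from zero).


BᵀP = [2.0000 -7.5000; 2.5000 -10.5000]
S = R + BᵀPB = [1 0; 0 1] + [6.5000 9.2500; 9.2500 13.2500] = [7.5000 9.2500; 9.2500 14.2500]
BᵀPA = [14.5000 -1.5000; 21.5000 -3.0000]
K = S⁻¹·BᵀPA = [0.3636 0.2991; 1.2727 -0.4047]
A−BK = [-2.5455 2.7449; -0.7273 0.6921]
AᵀP(A−BK) = [8.3636 -7.6364; -7.6364 8.2346]
P' = Q + AᵀP(A−BK) = [18.3636 -4.6364; -4.6364 17.2346]
tr(P') = 35.5982

35.5982


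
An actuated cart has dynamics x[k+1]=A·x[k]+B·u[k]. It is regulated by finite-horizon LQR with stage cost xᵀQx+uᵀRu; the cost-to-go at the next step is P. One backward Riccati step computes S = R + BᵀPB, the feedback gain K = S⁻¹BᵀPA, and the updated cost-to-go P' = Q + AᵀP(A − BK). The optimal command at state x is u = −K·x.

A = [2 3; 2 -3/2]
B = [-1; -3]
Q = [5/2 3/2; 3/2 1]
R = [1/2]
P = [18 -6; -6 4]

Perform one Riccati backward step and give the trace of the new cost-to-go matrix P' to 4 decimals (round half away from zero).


256.3378

BᵀP = [0.0000 -6.0000]
S = R + BᵀPB = [1/2] + [18.0000] = [18.5000]
BᵀPA = [-12.0000 9.0000]
K = S⁻¹·BᵀPA = [-0.6486 0.4865]
A−BK = [1.3514 3.4865; 0.0541 -0.0405]
AᵀP(A−BK) = [32.2162 83.8378; 83.8378 220.6216]
P' = Q + AᵀP(A−BK) = [34.7162 85.3378; 85.3378 221.6216]
tr(P') = 256.3378


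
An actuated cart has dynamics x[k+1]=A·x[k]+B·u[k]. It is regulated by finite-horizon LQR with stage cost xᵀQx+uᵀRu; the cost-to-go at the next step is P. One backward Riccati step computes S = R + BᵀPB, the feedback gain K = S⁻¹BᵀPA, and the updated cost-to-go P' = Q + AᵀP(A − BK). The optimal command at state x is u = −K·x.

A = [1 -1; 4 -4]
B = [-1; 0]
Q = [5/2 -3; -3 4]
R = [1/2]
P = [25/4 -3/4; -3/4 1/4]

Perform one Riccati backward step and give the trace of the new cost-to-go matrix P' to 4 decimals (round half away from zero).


BᵀP = [-6.2500 0.7500]
S = R + BᵀPB = [1/2] + [6.2500] = [6.7500]
BᵀPA = [-3.2500 3.2500]
K = S⁻¹·BᵀPA = [-0.4815 0.4815]
A−BK = [0.5185 -0.5185; 4.0000 -4.0000]
AᵀP(A−BK) = [2.6852 -2.6852; -2.6852 2.6852]
P' = Q + AᵀP(A−BK) = [5.1852 -5.6852; -5.6852 6.6852]
tr(P') = 11.8704

11.8704


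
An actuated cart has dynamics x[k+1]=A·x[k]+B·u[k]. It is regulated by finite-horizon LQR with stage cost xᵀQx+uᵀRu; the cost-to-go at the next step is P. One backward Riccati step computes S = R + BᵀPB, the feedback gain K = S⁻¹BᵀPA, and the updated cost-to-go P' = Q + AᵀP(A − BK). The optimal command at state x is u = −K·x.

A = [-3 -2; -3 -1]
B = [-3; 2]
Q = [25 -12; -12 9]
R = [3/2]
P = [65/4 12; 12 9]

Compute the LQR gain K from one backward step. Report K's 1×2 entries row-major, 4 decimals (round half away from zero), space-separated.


3.2264 1.6981

BᵀP = [-24.7500 -18.0000]
S = R + BᵀPB = [3/2] + [38.2500] = [39.7500]
BᵀPA = [128.2500 67.5000]
K = S⁻¹·BᵀPA = [3.2264 1.6981]
A−BK = [6.6792 3.0943; -9.4528 -4.3962]
AᵀP(A−BK) = [29.4623 14.7170; 14.7170 7.3774]
P' = Q + AᵀP(A−BK) = [54.4623 2.7170; 2.7170 16.3774]
tr(P') = 70.8396


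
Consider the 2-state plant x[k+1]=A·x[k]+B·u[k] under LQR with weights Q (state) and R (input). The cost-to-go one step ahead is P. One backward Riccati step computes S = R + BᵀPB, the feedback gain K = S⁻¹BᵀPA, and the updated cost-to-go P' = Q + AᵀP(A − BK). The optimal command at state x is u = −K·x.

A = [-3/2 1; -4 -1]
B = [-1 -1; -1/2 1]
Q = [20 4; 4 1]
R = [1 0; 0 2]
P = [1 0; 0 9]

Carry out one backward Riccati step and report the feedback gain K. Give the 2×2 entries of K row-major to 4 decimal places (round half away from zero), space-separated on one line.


BᵀP = [-1.0000 -4.5000; -1.0000 9.0000]
S = R + BᵀPB = [1 0; 0 2] + [3.2500 -3.5000; -3.5000 10.0000] = [4.2500 -3.5000; -3.5000 12.0000]
BᵀPA = [19.5000 3.5000; -34.5000 -10.0000]
K = S⁻¹·BᵀPA = [2.9226 0.1806; -2.0226 -0.7806]
A−BK = [-0.6000 0.4000; -0.5161 -0.1290]
AᵀP(A−BK) = [19.4806 4.0452; 4.0452 1.5613]
P' = Q + AᵀP(A−BK) = [39.4806 8.0452; 8.0452 2.5613]
tr(P') = 42.0419

2.9226 0.1806 -2.0226 -0.7806


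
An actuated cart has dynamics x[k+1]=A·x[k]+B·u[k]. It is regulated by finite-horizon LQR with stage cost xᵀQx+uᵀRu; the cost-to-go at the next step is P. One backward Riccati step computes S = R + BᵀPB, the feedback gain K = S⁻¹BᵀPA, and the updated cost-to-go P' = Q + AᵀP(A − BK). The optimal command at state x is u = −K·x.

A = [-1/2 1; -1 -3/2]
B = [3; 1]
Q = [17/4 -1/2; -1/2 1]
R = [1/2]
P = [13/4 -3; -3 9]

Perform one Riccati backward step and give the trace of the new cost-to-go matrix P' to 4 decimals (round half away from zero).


41.8178

BᵀP = [6.7500 0.0000]
S = R + BᵀPB = [1/2] + [20.2500] = [20.7500]
BᵀPA = [-3.3750 6.7500]
K = S⁻¹·BᵀPA = [-0.1627 0.3253]
A−BK = [-0.0120 0.0241; -0.8373 -1.8253]
AᵀP(A−BK) = [6.2636 13.7229; 13.7229 30.3042]
P' = Q + AᵀP(A−BK) = [10.5136 13.2229; 13.2229 31.3042]
tr(P') = 41.8178


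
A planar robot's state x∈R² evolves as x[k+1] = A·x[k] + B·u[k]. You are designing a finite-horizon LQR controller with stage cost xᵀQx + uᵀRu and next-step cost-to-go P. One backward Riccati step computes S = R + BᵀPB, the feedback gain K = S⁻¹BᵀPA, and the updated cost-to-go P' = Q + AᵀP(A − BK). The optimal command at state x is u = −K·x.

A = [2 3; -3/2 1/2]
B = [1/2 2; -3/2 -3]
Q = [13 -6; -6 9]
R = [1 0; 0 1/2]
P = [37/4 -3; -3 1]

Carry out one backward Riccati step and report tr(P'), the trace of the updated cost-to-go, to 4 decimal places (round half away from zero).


23.1026

BᵀP = [9.1250 -3.0000; 27.5000 -9.0000]
S = R + BᵀPB = [1 0; 0 1/2] + [9.0625 27.2500; 27.2500 82.0000] = [10.0625 27.2500; 27.2500 82.5000]
BᵀPA = [22.7500 25.8750; 68.5000 78.0000]
K = S⁻¹·BᵀPA = [0.1170 0.1049; 0.7917 0.9108]
A−BK = [0.3582 1.1259; 1.0505 3.3898]
AᵀP(A−BK) = [0.3597 0.4733; 0.4733 0.7429]
P' = Q + AᵀP(A−BK) = [13.3597 -5.5267; -5.5267 9.7429]
tr(P') = 23.1026


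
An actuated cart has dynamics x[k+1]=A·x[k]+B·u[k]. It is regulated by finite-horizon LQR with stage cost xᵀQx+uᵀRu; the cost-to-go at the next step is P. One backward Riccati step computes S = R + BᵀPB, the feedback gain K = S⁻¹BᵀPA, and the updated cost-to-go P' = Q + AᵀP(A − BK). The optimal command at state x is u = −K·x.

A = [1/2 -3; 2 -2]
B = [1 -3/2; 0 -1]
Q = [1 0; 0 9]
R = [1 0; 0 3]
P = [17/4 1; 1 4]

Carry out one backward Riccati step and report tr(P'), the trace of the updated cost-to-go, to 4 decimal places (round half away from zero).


25.3157

BᵀP = [4.2500 1.0000; -7.3750 -5.5000]
S = R + BᵀPB = [1 0; 0 3] + [4.2500 -7.3750; -7.3750 16.5625] = [5.2500 -7.3750; -7.3750 19.5625]
BᵀPA = [4.1250 -14.7500; -14.6875 33.1250]
K = S⁻¹·BᵀPA = [-0.5718 -0.9159; -0.9664 1.3480]
A−BK = [-0.3777 -0.0621; 1.0336 -0.6520]
AᵀP(A−BK) = [7.2277 -5.7982; -5.7982 8.0880]
P' = Q + AᵀP(A−BK) = [8.2277 -5.7982; -5.7982 17.0880]
tr(P') = 25.3157


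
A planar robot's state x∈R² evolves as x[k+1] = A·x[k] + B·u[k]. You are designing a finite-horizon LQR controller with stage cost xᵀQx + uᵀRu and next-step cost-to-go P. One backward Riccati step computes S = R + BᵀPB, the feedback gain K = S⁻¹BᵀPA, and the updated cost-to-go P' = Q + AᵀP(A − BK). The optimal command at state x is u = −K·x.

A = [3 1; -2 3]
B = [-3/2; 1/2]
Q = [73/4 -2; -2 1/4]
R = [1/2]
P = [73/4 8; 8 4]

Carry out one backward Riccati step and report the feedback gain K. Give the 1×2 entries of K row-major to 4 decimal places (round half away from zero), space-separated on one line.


-1.6401 -1.7464

BᵀP = [-23.3750 -10.0000]
S = R + BᵀPB = [1/2] + [30.0625] = [30.5625]
BᵀPA = [-50.1250 -53.3750]
K = S⁻¹·BᵀPA = [-1.6401 -1.7464]
A−BK = [0.5399 -1.6196; -1.1800 3.8732]
AᵀP(A−BK) = [2.0409 -0.7894; -0.7894 9.0348]
P' = Q + AᵀP(A−BK) = [20.2909 -2.7894; -2.7894 9.2848]
tr(P') = 29.5757


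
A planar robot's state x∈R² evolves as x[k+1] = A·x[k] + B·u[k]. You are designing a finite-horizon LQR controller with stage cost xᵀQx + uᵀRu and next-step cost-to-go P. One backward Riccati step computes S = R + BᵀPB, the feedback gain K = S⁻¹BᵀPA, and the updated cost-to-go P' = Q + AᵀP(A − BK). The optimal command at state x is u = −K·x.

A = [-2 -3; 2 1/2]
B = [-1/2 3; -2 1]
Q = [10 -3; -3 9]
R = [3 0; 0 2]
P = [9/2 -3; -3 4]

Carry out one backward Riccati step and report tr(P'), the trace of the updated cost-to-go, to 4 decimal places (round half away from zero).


BᵀP = [3.7500 -6.5000; 10.5000 -5.0000]
S = R + BᵀPB = [3 0; 0 2] + [11.1250 4.7500; 4.7500 26.5000] = [14.1250 4.7500; 4.7500 28.5000]
BᵀPA = [-20.5000 -14.5000; -31.0000 -34.0000]
K = S⁻¹·BᵀPA = [-1.1500 -0.6625; -0.8961 -1.0826]
A−BK = [0.1132 -0.0836; 0.5961 0.2576]
AᵀP(A−BK) = [6.6474 4.8592; 4.8592 4.0865]
P' = Q + AᵀP(A−BK) = [16.6474 1.8592; 1.8592 13.0865]
tr(P') = 29.7339

29.7339


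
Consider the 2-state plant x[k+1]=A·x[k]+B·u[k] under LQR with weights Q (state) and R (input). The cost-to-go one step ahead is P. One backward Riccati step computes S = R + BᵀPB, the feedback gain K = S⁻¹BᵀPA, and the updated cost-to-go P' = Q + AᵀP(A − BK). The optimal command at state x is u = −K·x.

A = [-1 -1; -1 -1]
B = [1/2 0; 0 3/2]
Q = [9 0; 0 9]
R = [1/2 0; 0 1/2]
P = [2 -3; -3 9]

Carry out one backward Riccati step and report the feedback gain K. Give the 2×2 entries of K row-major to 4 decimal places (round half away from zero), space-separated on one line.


-0.6295 -0.6295 -0.5020 -0.5020

BᵀP = [1.0000 -1.5000; -4.5000 13.5000]
S = R + BᵀPB = [1/2 0; 0 1/2] + [0.5000 -2.2500; -2.2500 20.2500] = [1.0000 -2.2500; -2.2500 20.7500]
BᵀPA = [0.5000 0.5000; -9.0000 -9.0000]
K = S⁻¹·BᵀPA = [-0.6295 -0.6295; -0.5020 -0.5020]
A−BK = [-0.6853 -0.6853; -0.2470 -0.2470]
AᵀP(A−BK) = [0.7968 0.7968; 0.7968 0.7968]
P' = Q + AᵀP(A−BK) = [9.7968 0.7968; 0.7968 9.7968]
tr(P') = 19.5936


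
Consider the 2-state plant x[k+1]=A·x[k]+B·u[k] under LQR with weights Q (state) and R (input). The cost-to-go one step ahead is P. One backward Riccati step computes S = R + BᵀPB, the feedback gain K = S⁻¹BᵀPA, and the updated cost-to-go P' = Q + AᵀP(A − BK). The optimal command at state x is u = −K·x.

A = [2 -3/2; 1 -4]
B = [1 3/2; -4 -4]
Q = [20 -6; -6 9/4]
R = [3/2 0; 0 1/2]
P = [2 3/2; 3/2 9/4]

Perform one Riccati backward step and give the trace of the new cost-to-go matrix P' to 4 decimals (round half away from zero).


BᵀP = [-4.0000 -7.5000; -3.0000 -6.7500]
S = R + BᵀPB = [3/2 0; 0 1/2] + [26.0000 24.0000; 24.0000 22.5000] = [27.5000 24.0000; 24.0000 23.0000]
BᵀPA = [-15.5000 36.0000; -12.7500 31.5000]
K = S⁻¹·BᵀPA = [-0.8938 1.2743; 0.3783 0.0398]
A−BK = [2.3263 -2.8341; -1.0619 1.2566]
AᵀP(A−BK) = [7.2196 -8.9900; -8.9900 11.3695]
P' = Q + AᵀP(A−BK) = [27.2196 -14.9900; -14.9900 13.6195]
tr(P') = 40.8390

40.8390


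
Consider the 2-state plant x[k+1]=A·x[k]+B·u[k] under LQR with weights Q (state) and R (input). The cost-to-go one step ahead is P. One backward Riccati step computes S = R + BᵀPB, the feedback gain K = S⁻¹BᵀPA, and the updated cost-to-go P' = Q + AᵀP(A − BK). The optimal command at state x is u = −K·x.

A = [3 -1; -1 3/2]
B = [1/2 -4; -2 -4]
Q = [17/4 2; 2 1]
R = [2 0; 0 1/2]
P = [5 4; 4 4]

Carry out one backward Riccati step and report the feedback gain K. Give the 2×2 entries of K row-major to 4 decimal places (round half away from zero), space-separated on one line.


BᵀP = [-5.5000 -6.0000; -36.0000 -32.0000]
S = R + BᵀPB = [2 0; 0 1/2] + [9.2500 46.0000; 46.0000 272.0000] = [11.2500 46.0000; 46.0000 272.5000]
BᵀPA = [-10.5000 -3.5000; -76.0000 -12.0000]
K = S⁻¹·BᵀPA = [0.6684 -0.4231; -0.3917 0.0274]
A−BK = [1.0989 -0.6790; -1.2301 0.7634]
AᵀP(A−BK) = [2.2467 -1.3613; -1.3613 0.8478]
P' = Q + AᵀP(A−BK) = [6.4967 0.6387; 0.6387 1.8478]
tr(P') = 8.3445

0.6684 -0.4231 -0.3917 0.0274


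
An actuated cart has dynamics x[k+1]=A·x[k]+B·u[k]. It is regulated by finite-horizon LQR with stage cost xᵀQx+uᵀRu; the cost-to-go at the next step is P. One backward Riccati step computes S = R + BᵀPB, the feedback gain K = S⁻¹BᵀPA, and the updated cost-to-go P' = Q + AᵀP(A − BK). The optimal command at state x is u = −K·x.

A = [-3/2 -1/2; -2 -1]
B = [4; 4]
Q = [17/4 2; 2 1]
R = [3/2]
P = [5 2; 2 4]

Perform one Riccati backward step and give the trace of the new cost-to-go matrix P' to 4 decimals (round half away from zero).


BᵀP = [28.0000 24.0000]
S = R + BᵀPB = [3/2] + [208.0000] = [209.5000]
BᵀPA = [-90.0000 -38.0000]
K = S⁻¹·BᵀPA = [-0.4296 -0.1814]
A−BK = [0.2184 0.2255; -0.2816 -0.2745]
AᵀP(A−BK) = [0.5865 0.4254; 0.4254 0.3574]
P' = Q + AᵀP(A−BK) = [4.8365 2.4254; 2.4254 1.3574]
tr(P') = 6.1939

6.1939


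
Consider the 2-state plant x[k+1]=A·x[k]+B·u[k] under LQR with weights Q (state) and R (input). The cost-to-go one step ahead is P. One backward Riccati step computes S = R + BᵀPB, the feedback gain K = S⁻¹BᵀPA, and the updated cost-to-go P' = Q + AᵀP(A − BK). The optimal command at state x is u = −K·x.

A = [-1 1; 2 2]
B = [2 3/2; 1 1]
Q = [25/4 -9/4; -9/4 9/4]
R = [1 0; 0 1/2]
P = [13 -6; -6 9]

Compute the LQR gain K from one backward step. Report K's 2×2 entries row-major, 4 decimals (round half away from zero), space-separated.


BᵀP = [20.0000 -3.0000; 13.5000 0.0000]
S = R + BᵀPB = [1 0; 0 1/2] + [37.0000 27.0000; 27.0000 20.2500] = [38.0000 27.0000; 27.0000 20.7500]
BᵀPA = [-26.0000 14.0000; -13.5000 13.5000]
K = S⁻¹·BᵀPA = [-2.9412 -1.2437; 3.1765 2.2689]
A−BK = [0.1176 0.0840; 1.7647 0.9748]
AᵀP(A−BK) = [39.4118 21.2941; 21.2941 11.7815]
P' = Q + AᵀP(A−BK) = [45.6618 19.0441; 19.0441 14.0315]
tr(P') = 59.6933

-2.9412 -1.2437 3.1765 2.2689


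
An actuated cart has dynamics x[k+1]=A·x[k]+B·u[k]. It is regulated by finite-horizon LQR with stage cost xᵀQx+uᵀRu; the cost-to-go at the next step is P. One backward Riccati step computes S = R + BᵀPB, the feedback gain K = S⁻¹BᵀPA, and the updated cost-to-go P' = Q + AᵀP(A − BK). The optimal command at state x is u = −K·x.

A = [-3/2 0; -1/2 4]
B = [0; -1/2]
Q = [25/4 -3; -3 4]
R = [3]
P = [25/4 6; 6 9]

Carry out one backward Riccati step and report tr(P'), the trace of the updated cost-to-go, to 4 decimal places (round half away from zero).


109.1696

BᵀP = [-3.0000 -4.5000]
S = R + BᵀPB = [3] + [2.2500] = [5.2500]
BᵀPA = [6.7500 -18.0000]
K = S⁻¹·BᵀPA = [1.2857 -3.4286]
A−BK = [-1.5000 0.0000; 0.1429 2.2857]
AᵀP(A−BK) = [16.6339 -30.8571; -30.8571 82.2857]
P' = Q + AᵀP(A−BK) = [22.8839 -33.8571; -33.8571 86.2857]
tr(P') = 109.1696


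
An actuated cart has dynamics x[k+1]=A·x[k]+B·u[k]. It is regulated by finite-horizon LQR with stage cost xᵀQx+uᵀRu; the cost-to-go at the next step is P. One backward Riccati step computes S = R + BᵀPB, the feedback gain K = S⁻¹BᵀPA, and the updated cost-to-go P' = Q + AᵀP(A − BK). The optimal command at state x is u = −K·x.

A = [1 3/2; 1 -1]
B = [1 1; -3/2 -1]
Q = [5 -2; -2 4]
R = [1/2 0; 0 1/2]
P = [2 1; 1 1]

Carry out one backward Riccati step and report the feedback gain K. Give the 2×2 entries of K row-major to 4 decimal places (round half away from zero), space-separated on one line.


BᵀP = [0.5000 -0.5000; 1.0000 0.0000]
S = R + BᵀPB = [1/2 0; 0 1/2] + [1.2500 1.0000; 1.0000 1.0000] = [1.7500 1.0000; 1.0000 1.5000]
BᵀPA = [0.0000 1.2500; 1.0000 1.5000]
K = S⁻¹·BᵀPA = [-0.6154 0.2308; 1.0769 0.8462]
A−BK = [0.5385 0.4231; 1.1538 0.1923]
AᵀP(A−BK) = [3.9231 1.6538; 1.6538 0.9423]
P' = Q + AᵀP(A−BK) = [8.9231 -0.3462; -0.3462 4.9423]
tr(P') = 13.8654

-0.6154 0.2308 1.0769 0.8462


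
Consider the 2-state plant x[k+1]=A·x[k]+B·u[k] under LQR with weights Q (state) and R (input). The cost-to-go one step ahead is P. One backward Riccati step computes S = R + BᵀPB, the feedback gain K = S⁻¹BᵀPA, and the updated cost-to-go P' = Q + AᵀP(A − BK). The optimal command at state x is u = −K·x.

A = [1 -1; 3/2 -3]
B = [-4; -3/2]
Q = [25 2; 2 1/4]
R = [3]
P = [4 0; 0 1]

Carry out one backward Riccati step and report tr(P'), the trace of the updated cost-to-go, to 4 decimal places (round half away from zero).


33.6218

BᵀP = [-16.0000 -1.5000]
S = R + BᵀPB = [3] + [66.2500] = [69.2500]
BᵀPA = [-18.2500 20.5000]
K = S⁻¹·BᵀPA = [-0.2635 0.2960]
A−BK = [-0.0542 0.1841; 1.1047 -2.5560]
AᵀP(A−BK) = [1.4404 -3.0975; -3.0975 6.9314]
P' = Q + AᵀP(A−BK) = [26.4404 -1.0975; -1.0975 7.1814]
tr(P') = 33.6218


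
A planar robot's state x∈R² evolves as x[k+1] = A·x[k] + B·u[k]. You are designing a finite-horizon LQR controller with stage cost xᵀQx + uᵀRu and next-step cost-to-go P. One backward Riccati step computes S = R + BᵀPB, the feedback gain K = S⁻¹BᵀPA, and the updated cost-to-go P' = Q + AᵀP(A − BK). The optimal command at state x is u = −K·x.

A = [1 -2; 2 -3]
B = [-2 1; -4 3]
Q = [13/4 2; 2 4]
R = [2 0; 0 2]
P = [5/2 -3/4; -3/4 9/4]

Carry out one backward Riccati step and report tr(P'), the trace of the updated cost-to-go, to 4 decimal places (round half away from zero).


9.2752

BᵀP = [-2.0000 -7.5000; 0.2500 6.0000]
S = R + BᵀPB = [2 0; 0 2] + [34.0000 -24.5000; -24.5000 18.2500] = [36.0000 -24.5000; -24.5000 20.2500]
BᵀPA = [-17.0000 26.5000; 12.2500 -18.5000]
K = S⁻¹·BᵀPA = [-0.3427 0.6476; 0.1903 -0.1301]
A−BK = [0.1243 -0.5748; 0.0583 -0.0194]
AᵀP(A−BK) = [0.3427 -0.6476; -0.6476 1.6825]
P' = Q + AᵀP(A−BK) = [3.5927 1.3524; 1.3524 5.6825]
tr(P') = 9.2752


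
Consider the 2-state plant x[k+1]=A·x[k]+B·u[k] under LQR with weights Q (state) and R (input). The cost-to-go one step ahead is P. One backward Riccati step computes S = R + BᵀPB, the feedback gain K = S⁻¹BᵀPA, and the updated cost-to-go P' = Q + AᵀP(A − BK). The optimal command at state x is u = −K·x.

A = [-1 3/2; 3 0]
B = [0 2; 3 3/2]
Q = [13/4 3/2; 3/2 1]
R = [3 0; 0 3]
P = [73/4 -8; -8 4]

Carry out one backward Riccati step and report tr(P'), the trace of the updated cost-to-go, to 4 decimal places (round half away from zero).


BᵀP = [-24.0000 12.0000; 24.5000 -10.0000]
S = R + BᵀPB = [3 0; 0 3] + [36.0000 -30.0000; -30.0000 34.0000] = [39.0000 -30.0000; -30.0000 37.0000]
BᵀPA = [60.0000 -36.0000; -54.5000 36.7500]
K = S⁻¹·BᵀPA = [1.0773 -0.4227; -0.5994 0.6506]
A−BK = [0.1989 0.1989; 0.6671 0.2921]
AᵀP(A−BK) = [4.9392 -2.5608; -2.5608 1.9392]
P' = Q + AᵀP(A−BK) = [8.1892 -1.0608; -1.0608 2.9392]
tr(P') = 11.1285

11.1285


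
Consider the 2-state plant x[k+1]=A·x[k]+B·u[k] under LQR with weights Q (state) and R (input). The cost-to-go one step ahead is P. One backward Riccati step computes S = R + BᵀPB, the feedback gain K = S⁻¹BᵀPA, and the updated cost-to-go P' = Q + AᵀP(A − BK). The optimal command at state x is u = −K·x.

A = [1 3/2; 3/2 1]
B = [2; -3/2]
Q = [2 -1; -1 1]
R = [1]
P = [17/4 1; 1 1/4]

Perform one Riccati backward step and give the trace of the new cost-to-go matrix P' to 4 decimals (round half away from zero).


BᵀP = [7.0000 1.6250]
S = R + BᵀPB = [1] + [11.5625] = [12.5625]
BᵀPA = [9.4375 12.1250]
K = S⁻¹·BᵀPA = [0.7512 0.9652]
A−BK = [-0.5025 -0.4303; 2.6269 2.4478]
AᵀP(A−BK) = [0.7226 0.8912; 0.8912 1.1098]
P' = Q + AᵀP(A−BK) = [2.7226 -0.1088; -0.1088 2.1098]
tr(P') = 4.8324

4.8324


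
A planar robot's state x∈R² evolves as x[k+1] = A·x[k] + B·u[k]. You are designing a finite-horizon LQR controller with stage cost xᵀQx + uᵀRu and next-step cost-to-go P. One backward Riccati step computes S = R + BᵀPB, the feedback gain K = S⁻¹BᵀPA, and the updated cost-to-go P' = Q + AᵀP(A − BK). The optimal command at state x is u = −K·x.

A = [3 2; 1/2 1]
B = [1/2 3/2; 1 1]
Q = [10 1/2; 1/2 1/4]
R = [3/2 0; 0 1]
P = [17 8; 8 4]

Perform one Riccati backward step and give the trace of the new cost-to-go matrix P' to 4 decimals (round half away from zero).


14.3295

BᵀP = [16.5000 8.0000; 33.5000 16.0000]
S = R + BᵀPB = [3/2 0; 0 1] + [16.2500 32.7500; 32.7500 66.2500] = [17.7500 32.7500; 32.7500 67.2500]
BᵀPA = [53.5000 41.0000; 108.5000 83.0000]
K = S⁻¹·BᵀPA = [0.3674 0.3220; 1.4345 1.0774]
A−BK = [0.6646 0.2229; -1.3019 -0.3994]
AᵀP(A−BK) = [2.7049 1.8762; 1.8762 1.3746]
P' = Q + AᵀP(A−BK) = [12.7049 2.3762; 2.3762 1.6246]
tr(P') = 14.3295


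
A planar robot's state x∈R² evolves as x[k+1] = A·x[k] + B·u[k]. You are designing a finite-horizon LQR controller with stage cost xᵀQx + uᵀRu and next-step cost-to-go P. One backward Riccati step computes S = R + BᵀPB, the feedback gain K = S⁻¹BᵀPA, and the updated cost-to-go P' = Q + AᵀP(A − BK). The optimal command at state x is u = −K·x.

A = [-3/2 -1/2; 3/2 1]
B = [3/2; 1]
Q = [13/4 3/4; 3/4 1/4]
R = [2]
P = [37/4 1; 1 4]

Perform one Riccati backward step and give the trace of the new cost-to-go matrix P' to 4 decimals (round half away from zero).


BᵀP = [14.8750 5.5000]
S = R + BᵀPB = [2] + [27.8125] = [29.8125]
BᵀPA = [-14.0625 -1.9375]
K = S⁻¹·BᵀPA = [-0.4717 -0.0650]
A−BK = [-0.7925 -0.4025; 1.9717 1.0650]
AᵀP(A−BK) = [18.6792 9.7736; 9.7736 5.1866]
P' = Q + AᵀP(A−BK) = [21.9292 10.5236; 10.5236 5.4366]
tr(P') = 27.3658

27.3658


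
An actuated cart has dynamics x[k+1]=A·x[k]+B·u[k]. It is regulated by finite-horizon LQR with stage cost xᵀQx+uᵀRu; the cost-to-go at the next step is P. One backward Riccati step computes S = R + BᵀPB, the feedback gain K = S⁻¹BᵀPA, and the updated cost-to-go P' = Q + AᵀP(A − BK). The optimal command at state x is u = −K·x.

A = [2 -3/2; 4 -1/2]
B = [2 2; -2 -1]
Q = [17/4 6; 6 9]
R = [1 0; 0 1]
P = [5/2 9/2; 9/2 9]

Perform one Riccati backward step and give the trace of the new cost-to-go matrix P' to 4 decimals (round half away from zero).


BᵀP = [-4.0000 -9.0000; 0.5000 0.0000]
S = R + BᵀPB = [1 0; 0 1] + [10.0000 1.0000; 1.0000 1.0000] = [11.0000 1.0000; 1.0000 2.0000]
BᵀPA = [-44.0000 10.5000; 1.0000 -0.7500]
K = S⁻¹·BᵀPA = [-4.2381 1.0357; 2.6190 -0.8929]
A−BK = [5.2381 -1.7857; -1.8571 0.6786]
AᵀP(A−BK) = [36.9048 -10.5357; -10.5357 3.0804]
P' = Q + AᵀP(A−BK) = [41.1548 -4.5357; -4.5357 12.0804]
tr(P') = 53.2351

53.2351


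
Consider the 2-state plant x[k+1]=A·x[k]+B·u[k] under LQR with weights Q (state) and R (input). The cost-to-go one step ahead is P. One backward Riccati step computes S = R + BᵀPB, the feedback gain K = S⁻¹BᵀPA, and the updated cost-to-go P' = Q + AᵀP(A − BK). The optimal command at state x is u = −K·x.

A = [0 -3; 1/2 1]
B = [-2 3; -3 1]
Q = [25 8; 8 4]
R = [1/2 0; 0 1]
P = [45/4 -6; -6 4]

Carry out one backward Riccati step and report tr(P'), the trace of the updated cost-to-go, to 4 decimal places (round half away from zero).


BᵀP = [-4.5000 0.0000; 27.7500 -14.0000]
S = R + BᵀPB = [1/2 0; 0 1] + [9.0000 -13.5000; -13.5000 69.2500] = [9.5000 -13.5000; -13.5000 70.2500]
BᵀPA = [0.0000 13.5000; -7.0000 -97.2500]
K = S⁻¹·BᵀPA = [-0.1948 -0.7514; -0.1371 -1.5287]
A−BK = [0.0216 0.0835; 0.0527 0.2747]
AᵀP(A−BK) = [0.0405 0.2989; 0.2989 2.7243]
P' = Q + AᵀP(A−BK) = [25.0405 8.2989; 8.2989 6.7243]
tr(P') = 31.7648

31.7648
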